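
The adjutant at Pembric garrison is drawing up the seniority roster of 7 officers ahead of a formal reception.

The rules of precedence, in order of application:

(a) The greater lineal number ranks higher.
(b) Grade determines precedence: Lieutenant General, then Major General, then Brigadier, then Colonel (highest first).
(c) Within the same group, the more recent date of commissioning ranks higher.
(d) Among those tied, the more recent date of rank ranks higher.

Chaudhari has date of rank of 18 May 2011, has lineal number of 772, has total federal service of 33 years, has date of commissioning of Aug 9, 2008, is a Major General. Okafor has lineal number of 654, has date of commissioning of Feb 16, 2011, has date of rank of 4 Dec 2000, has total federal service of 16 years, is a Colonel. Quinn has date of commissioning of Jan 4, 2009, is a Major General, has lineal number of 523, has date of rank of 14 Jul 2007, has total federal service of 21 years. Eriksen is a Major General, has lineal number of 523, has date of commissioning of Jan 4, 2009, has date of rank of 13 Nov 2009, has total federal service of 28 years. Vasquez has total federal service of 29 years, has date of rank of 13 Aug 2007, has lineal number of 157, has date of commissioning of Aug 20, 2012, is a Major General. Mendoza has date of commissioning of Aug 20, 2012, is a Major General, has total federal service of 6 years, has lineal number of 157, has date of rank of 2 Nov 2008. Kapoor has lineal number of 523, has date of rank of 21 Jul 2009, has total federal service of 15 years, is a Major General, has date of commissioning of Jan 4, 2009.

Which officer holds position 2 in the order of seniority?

By lineal number (higher first): Chaudhari (772); then Okafor (654); then Eriksen, Kapoor and Quinn (each 523); then Mendoza and Vasquez (both 157).
Eriksen, Kapoor and Quinn are each Major General, so the next rule applies.
Eriksen, Kapoor and Quinn all have date of commissioning Jan 4, 2009, so the next rule applies.
Among Eriksen, Kapoor and Quinn, by date of rank (later first): Eriksen (13 Nov 2009) before Kapoor (21 Jul 2009) before Quinn (14 Jul 2007).
Mendoza and Vasquez are each Major General, so the next rule applies.
Mendoza and Vasquez both have date of commissioning Aug 20, 2012, so the next rule applies.
Among Mendoza and Vasquez, by date of rank (later first): Mendoza (2 Nov 2008) before Vasquez (13 Aug 2007).
Order: Chaudhari, Okafor, Eriksen, Kapoor, Quinn, Mendoza, Vasquez.

Okafor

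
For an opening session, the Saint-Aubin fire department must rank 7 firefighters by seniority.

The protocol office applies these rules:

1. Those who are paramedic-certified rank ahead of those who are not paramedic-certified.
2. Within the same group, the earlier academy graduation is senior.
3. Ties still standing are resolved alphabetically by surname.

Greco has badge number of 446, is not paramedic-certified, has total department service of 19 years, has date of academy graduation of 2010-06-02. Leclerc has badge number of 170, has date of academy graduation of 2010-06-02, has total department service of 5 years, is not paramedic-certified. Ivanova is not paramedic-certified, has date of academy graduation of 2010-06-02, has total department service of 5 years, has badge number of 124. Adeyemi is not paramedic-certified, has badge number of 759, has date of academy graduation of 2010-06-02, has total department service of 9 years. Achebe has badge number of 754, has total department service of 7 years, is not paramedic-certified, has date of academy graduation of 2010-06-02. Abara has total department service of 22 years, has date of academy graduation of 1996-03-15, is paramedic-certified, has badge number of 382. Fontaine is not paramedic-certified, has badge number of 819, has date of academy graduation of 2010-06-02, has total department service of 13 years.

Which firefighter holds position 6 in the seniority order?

Ivanova

By the first rule: Abara (paramedic-certified); then Achebe, Adeyemi, Fontaine, Greco, Ivanova and Leclerc (each not paramedic-certified).
Achebe, Adeyemi, Fontaine, Greco, Ivanova and Leclerc all have date of academy graduation 2010-06-02, so the next rule applies.
Among Achebe, Adeyemi, Fontaine, Greco, Ivanova and Leclerc, alphabetically by surname: Achebe before Adeyemi before Fontaine before Greco before Ivanova before Leclerc.
Order: Abara, Achebe, Adeyemi, Fontaine, Greco, Ivanova, Leclerc.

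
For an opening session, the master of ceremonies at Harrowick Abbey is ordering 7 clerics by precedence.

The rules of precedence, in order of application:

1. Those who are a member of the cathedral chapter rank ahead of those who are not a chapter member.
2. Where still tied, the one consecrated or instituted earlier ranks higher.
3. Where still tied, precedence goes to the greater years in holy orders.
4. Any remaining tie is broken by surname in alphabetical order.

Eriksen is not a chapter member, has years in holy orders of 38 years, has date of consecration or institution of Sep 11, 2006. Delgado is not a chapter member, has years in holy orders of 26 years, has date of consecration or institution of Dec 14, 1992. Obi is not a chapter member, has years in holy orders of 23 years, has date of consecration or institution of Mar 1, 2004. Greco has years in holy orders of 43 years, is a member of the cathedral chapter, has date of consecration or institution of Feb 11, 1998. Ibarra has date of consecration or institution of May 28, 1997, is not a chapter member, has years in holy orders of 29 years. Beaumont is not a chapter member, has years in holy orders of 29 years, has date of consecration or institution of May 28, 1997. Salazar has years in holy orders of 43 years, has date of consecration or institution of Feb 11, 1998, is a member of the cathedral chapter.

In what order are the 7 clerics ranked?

Greco, Salazar, Delgado, Beaumont, Ibarra, Obi, Eriksen

By the first rule: Greco and Salazar (both a member of the cathedral chapter); then Delgado, Beaumont, Ibarra, Obi and Eriksen (each not a chapter member).
Greco and Salazar both have date of consecration or institution Feb 11, 1998, so the next rule applies.
Greco and Salazar both have years in holy orders 43 years, so the next rule applies.
Among Greco and Salazar, alphabetically by surname: Greco before Salazar.
Among Delgado, Beaumont, Ibarra, Obi and Eriksen, by date of consecration or institution (earlier first): Delgado (Dec 14, 1992) before Beaumont and Ibarra (May 28, 1997) before Obi (Mar 1, 2004) before Eriksen (Sep 11, 2006).
Beaumont and Ibarra both have years in holy orders 29 years, so the next rule applies.
Among Beaumont and Ibarra, alphabetically by surname: Beaumont before Ibarra.
Full order: Greco, Salazar, Delgado, Beaumont, Ibarra, Obi, Eriksen.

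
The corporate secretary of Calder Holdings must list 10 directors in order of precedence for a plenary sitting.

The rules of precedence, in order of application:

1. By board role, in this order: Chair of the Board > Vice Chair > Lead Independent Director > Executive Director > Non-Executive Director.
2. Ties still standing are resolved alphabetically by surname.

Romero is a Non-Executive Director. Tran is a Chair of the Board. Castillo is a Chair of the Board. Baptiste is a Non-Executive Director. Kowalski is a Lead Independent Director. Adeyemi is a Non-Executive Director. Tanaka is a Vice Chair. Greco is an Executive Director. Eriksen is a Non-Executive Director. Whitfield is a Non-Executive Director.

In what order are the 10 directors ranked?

Castillo, Tran, Tanaka, Kowalski, Greco, Adeyemi, Baptiste, Eriksen, Romero, Whitfield

By board role: Castillo and Tran (Chair of the Board); then Tanaka (Vice Chair); then Kowalski (Lead Independent Director); then Greco (Executive Director); then Adeyemi, Baptiste, Eriksen, Romero and Whitfield (Non-Executive Director).
Among Castillo and Tran, alphabetically by surname: Castillo before Tran.
Among Adeyemi, Baptiste, Eriksen, Romero and Whitfield, alphabetically by surname: Adeyemi before Baptiste before Eriksen before Romero before Whitfield.
Full order: Castillo, Tran, Tanaka, Kowalski, Greco, Adeyemi, Baptiste, Eriksen, Romero, Whitfield.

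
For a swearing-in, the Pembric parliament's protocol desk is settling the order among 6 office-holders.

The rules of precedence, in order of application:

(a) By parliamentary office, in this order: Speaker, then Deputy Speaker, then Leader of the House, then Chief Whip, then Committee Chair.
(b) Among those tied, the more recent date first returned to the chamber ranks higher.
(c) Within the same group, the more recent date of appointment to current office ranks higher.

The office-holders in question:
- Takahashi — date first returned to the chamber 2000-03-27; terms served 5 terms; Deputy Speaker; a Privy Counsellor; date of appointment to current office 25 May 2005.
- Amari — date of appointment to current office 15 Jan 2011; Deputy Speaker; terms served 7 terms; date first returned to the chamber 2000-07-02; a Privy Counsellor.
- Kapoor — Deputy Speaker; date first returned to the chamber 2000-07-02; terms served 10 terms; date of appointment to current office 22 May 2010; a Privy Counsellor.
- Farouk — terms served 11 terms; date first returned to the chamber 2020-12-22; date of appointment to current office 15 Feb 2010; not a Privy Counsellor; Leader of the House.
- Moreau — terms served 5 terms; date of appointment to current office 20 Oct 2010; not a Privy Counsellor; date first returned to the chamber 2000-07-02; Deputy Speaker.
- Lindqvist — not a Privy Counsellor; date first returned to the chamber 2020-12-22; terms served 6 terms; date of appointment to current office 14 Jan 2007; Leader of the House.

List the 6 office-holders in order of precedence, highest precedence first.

By parliamentary office: Amari, Moreau, Kapoor and Takahashi (Deputy Speaker); then Farouk and Lindqvist (Leader of the House).
Among Amari, Moreau, Kapoor and Takahashi, by date first returned to the chamber (later first): Amari, Moreau and Kapoor (2000-07-02) before Takahashi (2000-03-27).
Among Amari, Moreau and Kapoor, by date of appointment to current office (later first): Amari (15 Jan 2011) before Moreau (20 Oct 2010) before Kapoor (22 May 2010).
Farouk and Lindqvist both have date first returned to the chamber 2020-12-22, so the next rule applies.
Among Farouk and Lindqvist, by date of appointment to current office (later first): Farouk (15 Feb 2010) before Lindqvist (14 Jan 2007).
Full order: Amari, Moreau, Kapoor, Takahashi, Farouk, Lindqvist.

Amari, Moreau, Kapoor, Takahashi, Farouk, Lindqvist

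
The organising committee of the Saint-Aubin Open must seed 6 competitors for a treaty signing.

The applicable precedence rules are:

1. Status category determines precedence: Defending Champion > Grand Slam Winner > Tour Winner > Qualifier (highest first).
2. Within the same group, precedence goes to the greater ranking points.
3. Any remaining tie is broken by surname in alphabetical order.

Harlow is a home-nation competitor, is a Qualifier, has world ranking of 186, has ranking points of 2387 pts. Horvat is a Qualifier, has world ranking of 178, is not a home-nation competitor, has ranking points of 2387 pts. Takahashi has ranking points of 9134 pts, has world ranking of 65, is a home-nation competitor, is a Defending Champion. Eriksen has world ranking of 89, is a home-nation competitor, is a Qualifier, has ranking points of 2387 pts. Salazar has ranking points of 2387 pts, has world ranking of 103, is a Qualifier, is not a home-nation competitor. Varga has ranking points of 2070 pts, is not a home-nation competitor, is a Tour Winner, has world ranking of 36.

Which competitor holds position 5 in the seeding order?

Horvat

By status category: Takahashi (Defending Champion); then Varga (Tour Winner); then Eriksen, Harlow, Horvat and Salazar (Qualifier).
Eriksen, Harlow, Horvat and Salazar all have ranking points 2387 pts, so the next rule applies.
Among Eriksen, Harlow, Horvat and Salazar, alphabetically by surname: Eriksen before Harlow before Horvat before Salazar.
Order: Takahashi, Varga, Eriksen, Harlow, Horvat, Salazar.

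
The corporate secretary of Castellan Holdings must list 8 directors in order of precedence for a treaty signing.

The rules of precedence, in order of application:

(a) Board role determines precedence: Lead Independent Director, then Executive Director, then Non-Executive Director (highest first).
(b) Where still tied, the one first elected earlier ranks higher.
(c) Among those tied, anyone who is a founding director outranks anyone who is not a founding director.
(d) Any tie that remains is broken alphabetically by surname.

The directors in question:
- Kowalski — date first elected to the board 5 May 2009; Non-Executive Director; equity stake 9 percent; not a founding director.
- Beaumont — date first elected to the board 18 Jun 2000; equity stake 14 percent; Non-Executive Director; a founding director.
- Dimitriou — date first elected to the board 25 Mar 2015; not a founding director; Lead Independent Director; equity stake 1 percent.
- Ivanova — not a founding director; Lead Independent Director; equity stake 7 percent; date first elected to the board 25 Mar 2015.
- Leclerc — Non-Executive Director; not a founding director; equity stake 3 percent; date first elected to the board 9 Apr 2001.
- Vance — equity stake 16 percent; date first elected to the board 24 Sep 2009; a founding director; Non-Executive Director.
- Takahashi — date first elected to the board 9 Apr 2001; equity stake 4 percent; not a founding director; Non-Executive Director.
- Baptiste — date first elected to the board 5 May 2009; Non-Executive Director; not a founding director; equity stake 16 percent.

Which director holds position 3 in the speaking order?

By board role: Dimitriou and Ivanova (Lead Independent Director); then Beaumont, Leclerc, Takahashi, Baptiste, Kowalski and Vance (Non-Executive Director).
Dimitriou and Ivanova both have date first elected to the board 25 Mar 2015, so the next rule applies.
Dimitriou and Ivanova are each not a founding director, so the next rule applies.
Among Dimitriou and Ivanova, alphabetically by surname: Dimitriou before Ivanova.
Among Beaumont, Leclerc, Takahashi, Baptiste, Kowalski and Vance, by date first elected to the board (earlier first): Beaumont (18 Jun 2000) before Leclerc and Takahashi (9 Apr 2001) before Baptiste and Kowalski (5 May 2009) before Vance (24 Sep 2009).
Leclerc and Takahashi are each not a founding director, so the next rule applies.
Among Leclerc and Takahashi, alphabetically by surname: Leclerc before Takahashi.
Baptiste and Kowalski are each not a founding director, so the next rule applies.
Among Baptiste and Kowalski, alphabetically by surname: Baptiste before Kowalski.
Order: Dimitriou, Ivanova, Beaumont, Leclerc, Takahashi, Baptiste, Kowalski, Vance.

Beaumont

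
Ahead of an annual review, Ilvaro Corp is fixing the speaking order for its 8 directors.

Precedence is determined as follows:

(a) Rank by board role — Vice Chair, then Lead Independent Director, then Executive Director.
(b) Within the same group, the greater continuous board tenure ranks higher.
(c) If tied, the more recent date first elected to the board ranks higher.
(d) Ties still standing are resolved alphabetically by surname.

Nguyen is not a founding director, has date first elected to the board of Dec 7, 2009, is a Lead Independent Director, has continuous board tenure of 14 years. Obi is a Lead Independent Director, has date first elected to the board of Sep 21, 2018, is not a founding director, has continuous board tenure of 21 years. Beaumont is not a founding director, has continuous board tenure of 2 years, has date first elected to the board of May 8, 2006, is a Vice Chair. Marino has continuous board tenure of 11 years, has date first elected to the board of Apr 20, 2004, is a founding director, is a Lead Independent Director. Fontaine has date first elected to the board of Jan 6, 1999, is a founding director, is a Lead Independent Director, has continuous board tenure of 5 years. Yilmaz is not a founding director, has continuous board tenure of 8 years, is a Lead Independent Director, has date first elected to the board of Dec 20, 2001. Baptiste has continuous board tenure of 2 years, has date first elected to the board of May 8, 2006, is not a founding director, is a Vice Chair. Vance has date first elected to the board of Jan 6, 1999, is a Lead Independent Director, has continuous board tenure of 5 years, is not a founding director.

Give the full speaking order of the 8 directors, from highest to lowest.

By board role: Baptiste and Beaumont (Vice Chair); then Obi, Nguyen, Marino, Yilmaz, Fontaine and Vance (Lead Independent Director).
Baptiste and Beaumont both have continuous board tenure 2 years, so the next rule applies.
Baptiste and Beaumont both have date first elected to the board May 8, 2006, so the next rule applies.
Among Baptiste and Beaumont, alphabetically by surname: Baptiste before Beaumont.
Among Obi, Nguyen, Marino, Yilmaz, Fontaine and Vance, by continuous board tenure (higher first): Obi (21 years) before Nguyen (14 years) before Marino (11 years) before Yilmaz (8 years) before Fontaine and Vance (5 years).
Fontaine and Vance both have date first elected to the board Jan 6, 1999, so the next rule applies.
Among Fontaine and Vance, alphabetically by surname: Fontaine before Vance.
Full order: Baptiste, Beaumont, Obi, Nguyen, Marino, Yilmaz, Fontaine, Vance.

Baptiste, Beaumont, Obi, Nguyen, Marino, Yilmaz, Fontaine, Vance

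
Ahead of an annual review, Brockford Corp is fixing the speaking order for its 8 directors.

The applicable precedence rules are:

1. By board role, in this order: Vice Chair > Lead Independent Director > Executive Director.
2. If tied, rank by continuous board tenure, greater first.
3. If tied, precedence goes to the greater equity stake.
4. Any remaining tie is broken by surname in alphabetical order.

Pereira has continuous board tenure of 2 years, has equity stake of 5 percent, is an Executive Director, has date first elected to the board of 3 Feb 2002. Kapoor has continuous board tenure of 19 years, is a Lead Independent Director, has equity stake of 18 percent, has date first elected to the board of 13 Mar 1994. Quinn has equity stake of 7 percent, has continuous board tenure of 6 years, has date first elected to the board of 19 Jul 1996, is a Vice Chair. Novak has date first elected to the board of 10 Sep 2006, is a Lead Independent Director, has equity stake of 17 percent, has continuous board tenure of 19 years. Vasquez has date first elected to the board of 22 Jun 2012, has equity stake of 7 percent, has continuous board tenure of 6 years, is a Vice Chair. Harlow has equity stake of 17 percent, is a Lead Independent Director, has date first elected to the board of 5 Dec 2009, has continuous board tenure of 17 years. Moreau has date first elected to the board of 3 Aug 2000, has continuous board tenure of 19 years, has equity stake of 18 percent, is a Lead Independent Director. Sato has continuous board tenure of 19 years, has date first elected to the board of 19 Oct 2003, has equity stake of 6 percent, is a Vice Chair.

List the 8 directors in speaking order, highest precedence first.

Sato, Quinn, Vasquez, Kapoor, Moreau, Novak, Harlow, Pereira

By board role: Sato, Quinn and Vasquez (Vice Chair); then Kapoor, Moreau, Novak and Harlow (Lead Independent Director); then Pereira (Executive Director).
Among Sato, Quinn and Vasquez, by continuous board tenure (higher first): Sato (19 years) before Quinn and Vasquez (6 years).
Quinn and Vasquez both have equity stake 7 percent, so the next rule applies.
Among Quinn and Vasquez, alphabetically by surname: Quinn before Vasquez.
Among Kapoor, Moreau, Novak and Harlow, by continuous board tenure (higher first): Kapoor, Moreau and Novak (19 years) before Harlow (17 years).
Among Kapoor, Moreau and Novak, by equity stake (higher first): Kapoor and Moreau (18 percent) before Novak (17 percent).
Among Kapoor and Moreau, alphabetically by surname: Kapoor before Moreau.
Full order: Sato, Quinn, Vasquez, Kapoor, Moreau, Novak, Harlow, Pereira.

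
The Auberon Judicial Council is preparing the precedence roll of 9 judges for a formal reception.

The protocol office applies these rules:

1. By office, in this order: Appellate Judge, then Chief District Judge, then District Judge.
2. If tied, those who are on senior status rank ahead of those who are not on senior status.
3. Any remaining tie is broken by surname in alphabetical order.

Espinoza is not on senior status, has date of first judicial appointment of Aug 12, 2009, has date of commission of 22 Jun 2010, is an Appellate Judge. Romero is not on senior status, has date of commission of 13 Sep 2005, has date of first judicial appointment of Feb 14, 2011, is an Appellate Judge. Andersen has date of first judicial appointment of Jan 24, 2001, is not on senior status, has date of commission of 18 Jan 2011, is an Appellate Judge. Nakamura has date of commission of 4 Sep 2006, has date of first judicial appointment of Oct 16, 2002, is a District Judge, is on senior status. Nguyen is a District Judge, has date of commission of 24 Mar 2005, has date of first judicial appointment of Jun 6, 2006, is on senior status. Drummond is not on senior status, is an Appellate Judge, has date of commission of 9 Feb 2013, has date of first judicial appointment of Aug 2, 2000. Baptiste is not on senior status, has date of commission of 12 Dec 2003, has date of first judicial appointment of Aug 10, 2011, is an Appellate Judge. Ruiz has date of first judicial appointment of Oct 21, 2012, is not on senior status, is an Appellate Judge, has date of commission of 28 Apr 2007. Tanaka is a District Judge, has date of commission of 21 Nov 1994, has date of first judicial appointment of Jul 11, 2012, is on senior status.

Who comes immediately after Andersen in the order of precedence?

Baptiste

By office: Andersen, Baptiste, Drummond, Espinoza, Romero and Ruiz (Appellate Judge); then Nakamura, Nguyen and Tanaka (District Judge).
Andersen, Baptiste, Drummond, Espinoza, Romero and Ruiz are each not on senior status, so the next rule applies.
Among Andersen, Baptiste, Drummond, Espinoza, Romero and Ruiz, alphabetically by surname: Andersen before Baptiste before Drummond before Espinoza before Romero before Ruiz.
Nakamura, Nguyen and Tanaka are each on senior status, so the next rule applies.
Among Nakamura, Nguyen and Tanaka, alphabetically by surname: Nakamura before Nguyen before Tanaka.
Order: Andersen, Baptiste, Drummond, Espinoza, Romero, Ruiz, Nakamura, Nguyen, Tanaka.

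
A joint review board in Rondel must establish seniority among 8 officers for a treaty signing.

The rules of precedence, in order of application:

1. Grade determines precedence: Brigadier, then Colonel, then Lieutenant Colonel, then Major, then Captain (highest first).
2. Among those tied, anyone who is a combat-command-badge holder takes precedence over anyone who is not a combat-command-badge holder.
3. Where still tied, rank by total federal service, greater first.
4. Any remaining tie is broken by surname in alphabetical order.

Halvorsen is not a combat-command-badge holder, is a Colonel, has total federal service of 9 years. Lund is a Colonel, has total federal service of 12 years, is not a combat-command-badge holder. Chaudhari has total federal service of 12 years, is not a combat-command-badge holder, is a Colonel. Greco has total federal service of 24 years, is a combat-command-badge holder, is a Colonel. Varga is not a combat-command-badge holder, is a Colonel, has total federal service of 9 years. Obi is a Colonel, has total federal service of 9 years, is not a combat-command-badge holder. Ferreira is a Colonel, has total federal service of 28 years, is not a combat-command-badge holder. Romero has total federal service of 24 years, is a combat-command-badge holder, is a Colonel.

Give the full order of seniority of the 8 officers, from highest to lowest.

Greco, Romero, Ferreira, Chaudhari, Lund, Halvorsen, Obi, Varga

By grade: Greco, Romero, Ferreira, Chaudhari, Lund, Halvorsen, Obi and Varga (Colonel).
Among Greco, Romero, Ferreira, Chaudhari, Lund, Halvorsen, Obi and Varga, a combat-command-badge holder before not a combat-command-badge holder: Greco and Romero (a combat-command-badge holder) before Ferreira, Chaudhari, Lund, Halvorsen, Obi and Varga (not a combat-command-badge holder).
Greco and Romero both have total federal service 24 years, so the next rule applies.
Among Greco and Romero, alphabetically by surname: Greco before Romero.
Among Ferreira, Chaudhari, Lund, Halvorsen, Obi and Varga, by total federal service (higher first): Ferreira (28 years) before Chaudhari and Lund (12 years) before Halvorsen, Obi and Varga (9 years).
Among Chaudhari and Lund, alphabetically by surname: Chaudhari before Lund.
Among Halvorsen, Obi and Varga, alphabetically by surname: Halvorsen before Obi before Varga.
Full order: Greco, Romero, Ferreira, Chaudhari, Lund, Halvorsen, Obi, Varga.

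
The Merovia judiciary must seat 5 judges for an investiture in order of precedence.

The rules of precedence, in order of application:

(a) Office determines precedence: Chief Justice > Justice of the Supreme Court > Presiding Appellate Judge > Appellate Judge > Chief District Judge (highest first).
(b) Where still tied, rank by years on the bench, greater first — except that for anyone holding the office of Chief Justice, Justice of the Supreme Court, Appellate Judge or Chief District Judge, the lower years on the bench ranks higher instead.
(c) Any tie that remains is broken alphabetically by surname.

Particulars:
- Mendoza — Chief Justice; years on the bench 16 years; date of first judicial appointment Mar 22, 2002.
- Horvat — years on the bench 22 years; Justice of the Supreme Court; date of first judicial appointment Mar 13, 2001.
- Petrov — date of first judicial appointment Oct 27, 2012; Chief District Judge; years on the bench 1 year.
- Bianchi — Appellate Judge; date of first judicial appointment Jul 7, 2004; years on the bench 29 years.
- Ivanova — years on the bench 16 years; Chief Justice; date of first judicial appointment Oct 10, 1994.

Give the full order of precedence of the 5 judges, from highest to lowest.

By office: Ivanova and Mendoza (Chief Justice); then Horvat (Justice of the Supreme Court); then Bianchi (Appellate Judge); then Petrov (Chief District Judge).
Ivanova and Mendoza both have years on the bench 16 years, so the next rule applies.
Among Ivanova and Mendoza, alphabetically by surname: Ivanova before Mendoza.
Full order: Ivanova, Mendoza, Horvat, Bianchi, Petrov.

Ivanova, Mendoza, Horvat, Bianchi, Petrov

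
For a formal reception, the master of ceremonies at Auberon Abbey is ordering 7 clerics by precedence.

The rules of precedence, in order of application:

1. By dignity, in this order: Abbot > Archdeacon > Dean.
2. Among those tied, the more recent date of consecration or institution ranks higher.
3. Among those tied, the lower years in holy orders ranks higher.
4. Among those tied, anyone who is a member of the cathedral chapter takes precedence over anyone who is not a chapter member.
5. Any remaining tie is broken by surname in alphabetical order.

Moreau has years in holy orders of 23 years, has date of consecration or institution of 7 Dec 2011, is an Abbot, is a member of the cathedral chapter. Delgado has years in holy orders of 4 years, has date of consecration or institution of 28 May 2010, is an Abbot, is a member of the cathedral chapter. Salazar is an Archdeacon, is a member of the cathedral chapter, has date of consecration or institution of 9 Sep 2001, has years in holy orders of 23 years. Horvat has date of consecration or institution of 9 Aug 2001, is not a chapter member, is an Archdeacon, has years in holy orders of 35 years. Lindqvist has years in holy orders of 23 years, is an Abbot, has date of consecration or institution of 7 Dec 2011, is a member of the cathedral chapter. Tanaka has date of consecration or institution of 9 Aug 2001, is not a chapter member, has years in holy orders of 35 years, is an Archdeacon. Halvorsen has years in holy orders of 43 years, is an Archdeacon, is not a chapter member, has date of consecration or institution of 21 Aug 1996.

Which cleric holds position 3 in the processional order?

By dignity: Lindqvist, Moreau and Delgado (Abbot); then Salazar, Horvat, Tanaka and Halvorsen (Archdeacon).
Among Lindqvist, Moreau and Delgado, by date of consecration or institution (later first): Lindqvist and Moreau (7 Dec 2011) before Delgado (28 May 2010).
Lindqvist and Moreau both have years in holy orders 23 years, so the next rule applies.
Lindqvist and Moreau are each a member of the cathedral chapter, so the next rule applies.
Among Lindqvist and Moreau, alphabetically by surname: Lindqvist before Moreau.
Among Salazar, Horvat, Tanaka and Halvorsen, by date of consecration or institution (later first): Salazar (9 Sep 2001) before Horvat and Tanaka (9 Aug 2001) before Halvorsen (21 Aug 1996).
Horvat and Tanaka both have years in holy orders 35 years, so the next rule applies.
Horvat and Tanaka are each not a chapter member, so the next rule applies.
Among Horvat and Tanaka, alphabetically by surname: Horvat before Tanaka.
Order: Lindqvist, Moreau, Delgado, Salazar, Horvat, Tanaka, Halvorsen.

Delgado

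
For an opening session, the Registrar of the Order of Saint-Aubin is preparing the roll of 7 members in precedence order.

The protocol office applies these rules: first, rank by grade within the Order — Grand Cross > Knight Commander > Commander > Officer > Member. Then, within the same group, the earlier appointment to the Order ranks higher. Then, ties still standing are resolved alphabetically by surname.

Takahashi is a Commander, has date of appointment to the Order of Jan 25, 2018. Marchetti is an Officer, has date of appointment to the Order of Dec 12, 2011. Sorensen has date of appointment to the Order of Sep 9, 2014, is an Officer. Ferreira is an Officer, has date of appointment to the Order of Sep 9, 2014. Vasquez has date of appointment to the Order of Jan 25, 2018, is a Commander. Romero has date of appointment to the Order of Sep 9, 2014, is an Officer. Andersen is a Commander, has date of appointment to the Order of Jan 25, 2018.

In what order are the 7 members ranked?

Andersen, Takahashi, Vasquez, Marchetti, Ferreira, Romero, Sorensen

By grade within the Order: Andersen, Takahashi and Vasquez (Commander); then Marchetti, Ferreira, Romero and Sorensen (Officer).
Andersen, Takahashi and Vasquez all have date of appointment to the Order Jan 25, 2018, so the next rule applies.
Among Andersen, Takahashi and Vasquez, alphabetically by surname: Andersen before Takahashi before Vasquez.
Among Marchetti, Ferreira, Romero and Sorensen, by date of appointment to the Order (earlier first): Marchetti (Dec 12, 2011) before Ferreira, Romero and Sorensen (Sep 9, 2014).
Among Ferreira, Romero and Sorensen, alphabetically by surname: Ferreira before Romero before Sorensen.
Full order: Andersen, Takahashi, Vasquez, Marchetti, Ferreira, Romero, Sorensen.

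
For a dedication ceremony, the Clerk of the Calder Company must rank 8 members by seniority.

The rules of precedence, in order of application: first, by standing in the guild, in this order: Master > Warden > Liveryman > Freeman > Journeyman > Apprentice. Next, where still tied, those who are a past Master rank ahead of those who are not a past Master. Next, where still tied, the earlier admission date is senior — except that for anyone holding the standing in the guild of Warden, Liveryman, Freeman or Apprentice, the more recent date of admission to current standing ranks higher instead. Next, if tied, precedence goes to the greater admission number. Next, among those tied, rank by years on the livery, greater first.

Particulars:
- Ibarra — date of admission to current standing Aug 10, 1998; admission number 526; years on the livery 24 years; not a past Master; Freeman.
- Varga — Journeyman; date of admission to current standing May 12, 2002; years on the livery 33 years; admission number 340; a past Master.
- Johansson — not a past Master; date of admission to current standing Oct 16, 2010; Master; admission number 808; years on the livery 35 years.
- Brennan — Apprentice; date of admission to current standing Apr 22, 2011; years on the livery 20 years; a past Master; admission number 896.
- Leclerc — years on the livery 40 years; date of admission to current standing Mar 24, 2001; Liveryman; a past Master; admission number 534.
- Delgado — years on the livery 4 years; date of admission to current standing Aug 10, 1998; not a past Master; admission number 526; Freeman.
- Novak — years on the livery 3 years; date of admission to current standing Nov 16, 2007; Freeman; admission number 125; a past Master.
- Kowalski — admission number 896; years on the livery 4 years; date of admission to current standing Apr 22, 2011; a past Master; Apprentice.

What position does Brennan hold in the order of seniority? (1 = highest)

7

By standing in the guild: Johansson (Master); then Leclerc (Liveryman); then Novak, Ibarra and Delgado (Freeman); then Varga (Journeyman); then Brennan and Kowalski (Apprentice).
Among Novak, Ibarra and Delgado, a past Master before not a past Master: Novak (a past Master) before Ibarra and Delgado (not a past Master).
Ibarra and Delgado both have date of admission to current standing Aug 10, 1998, so the next rule applies.
Ibarra and Delgado both have admission number 526, so the next rule applies.
Among Ibarra and Delgado, by years on the livery (higher first): Ibarra (24 years) before Delgado (4 years).
Brennan and Kowalski are each a past Master, so the next rule applies.
Brennan and Kowalski both have date of admission to current standing Apr 22, 2011, so the next rule applies.
Brennan and Kowalski both have admission number 896, so the next rule applies.
Among Brennan and Kowalski, by years on the livery (higher first): Brennan (20 years) before Kowalski (4 years).
Order: Johansson, Leclerc, Novak, Ibarra, Delgado, Varga, Brennan, Kowalski. So position 7.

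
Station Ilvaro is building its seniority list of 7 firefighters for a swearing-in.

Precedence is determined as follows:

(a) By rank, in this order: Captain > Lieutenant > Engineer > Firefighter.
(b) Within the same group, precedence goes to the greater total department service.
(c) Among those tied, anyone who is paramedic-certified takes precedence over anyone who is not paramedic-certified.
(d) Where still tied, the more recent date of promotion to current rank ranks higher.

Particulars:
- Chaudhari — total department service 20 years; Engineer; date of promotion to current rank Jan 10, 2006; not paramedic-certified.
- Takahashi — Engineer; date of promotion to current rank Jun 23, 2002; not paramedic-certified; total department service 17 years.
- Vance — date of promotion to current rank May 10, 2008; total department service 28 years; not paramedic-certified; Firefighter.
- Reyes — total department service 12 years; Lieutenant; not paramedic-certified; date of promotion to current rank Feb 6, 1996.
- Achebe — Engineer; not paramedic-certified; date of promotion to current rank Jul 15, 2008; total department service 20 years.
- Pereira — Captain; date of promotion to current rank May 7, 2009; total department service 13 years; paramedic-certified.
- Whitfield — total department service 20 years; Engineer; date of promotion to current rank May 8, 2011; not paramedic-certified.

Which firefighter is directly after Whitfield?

Achebe

By rank: Pereira (Captain); then Reyes (Lieutenant); then Whitfield, Achebe, Chaudhari and Takahashi (Engineer); then Vance (Firefighter).
Among Whitfield, Achebe, Chaudhari and Takahashi, by total department service (higher first): Whitfield, Achebe and Chaudhari (20 years) before Takahashi (17 years).
Whitfield, Achebe and Chaudhari are each not paramedic-certified, so the next rule applies.
Among Whitfield, Achebe and Chaudhari, by date of promotion to current rank (later first): Whitfield (May 8, 2011) before Achebe (Jul 15, 2008) before Chaudhari (Jan 10, 2006).
Order: Pereira, Reyes, Whitfield, Achebe, Chaudhari, Takahashi, Vance.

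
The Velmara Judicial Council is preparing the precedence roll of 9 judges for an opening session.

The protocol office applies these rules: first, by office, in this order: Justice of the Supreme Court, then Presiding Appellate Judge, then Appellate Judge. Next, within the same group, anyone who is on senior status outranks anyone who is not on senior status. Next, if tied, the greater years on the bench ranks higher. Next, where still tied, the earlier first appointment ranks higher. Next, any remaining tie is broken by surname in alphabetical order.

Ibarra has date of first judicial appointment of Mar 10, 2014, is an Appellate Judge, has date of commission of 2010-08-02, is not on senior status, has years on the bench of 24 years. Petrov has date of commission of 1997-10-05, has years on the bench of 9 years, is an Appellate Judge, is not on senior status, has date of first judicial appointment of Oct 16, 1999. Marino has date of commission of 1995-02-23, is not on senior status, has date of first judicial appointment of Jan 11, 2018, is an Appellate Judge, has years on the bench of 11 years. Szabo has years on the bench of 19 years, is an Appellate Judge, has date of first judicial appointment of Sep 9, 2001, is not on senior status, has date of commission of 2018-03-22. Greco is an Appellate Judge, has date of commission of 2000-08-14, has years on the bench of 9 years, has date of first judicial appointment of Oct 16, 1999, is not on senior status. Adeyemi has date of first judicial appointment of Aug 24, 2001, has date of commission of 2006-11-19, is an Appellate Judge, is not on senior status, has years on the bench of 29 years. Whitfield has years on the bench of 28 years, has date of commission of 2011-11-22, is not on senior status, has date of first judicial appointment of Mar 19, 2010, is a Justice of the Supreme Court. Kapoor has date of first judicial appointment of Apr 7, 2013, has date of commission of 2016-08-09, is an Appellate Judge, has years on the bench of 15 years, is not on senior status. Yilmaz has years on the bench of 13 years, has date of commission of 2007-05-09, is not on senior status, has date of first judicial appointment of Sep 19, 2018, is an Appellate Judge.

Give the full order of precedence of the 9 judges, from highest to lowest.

By office: Whitfield (Justice of the Supreme Court); then Adeyemi, Ibarra, Szabo, Kapoor, Yilmaz, Marino, Greco and Petrov (Appellate Judge).
Adeyemi, Ibarra, Szabo, Kapoor, Yilmaz, Marino, Greco and Petrov are each not on senior status, so the next rule applies.
Among Adeyemi, Ibarra, Szabo, Kapoor, Yilmaz, Marino, Greco and Petrov, by years on the bench (higher first): Adeyemi (29 years) before Ibarra (24 years) before Szabo (19 years) before Kapoor (15 years) before Yilmaz (13 years) before Marino (11 years) before Greco and Petrov (9 years).
Greco and Petrov both have date of first judicial appointment Oct 16, 1999, so the next rule applies.
Among Greco and Petrov, alphabetically by surname: Greco before Petrov.
Full order: Whitfield, Adeyemi, Ibarra, Szabo, Kapoor, Yilmaz, Marino, Greco, Petrov.

Whitfield, Adeyemi, Ibarra, Szabo, Kapoor, Yilmaz, Marino, Greco, Petrov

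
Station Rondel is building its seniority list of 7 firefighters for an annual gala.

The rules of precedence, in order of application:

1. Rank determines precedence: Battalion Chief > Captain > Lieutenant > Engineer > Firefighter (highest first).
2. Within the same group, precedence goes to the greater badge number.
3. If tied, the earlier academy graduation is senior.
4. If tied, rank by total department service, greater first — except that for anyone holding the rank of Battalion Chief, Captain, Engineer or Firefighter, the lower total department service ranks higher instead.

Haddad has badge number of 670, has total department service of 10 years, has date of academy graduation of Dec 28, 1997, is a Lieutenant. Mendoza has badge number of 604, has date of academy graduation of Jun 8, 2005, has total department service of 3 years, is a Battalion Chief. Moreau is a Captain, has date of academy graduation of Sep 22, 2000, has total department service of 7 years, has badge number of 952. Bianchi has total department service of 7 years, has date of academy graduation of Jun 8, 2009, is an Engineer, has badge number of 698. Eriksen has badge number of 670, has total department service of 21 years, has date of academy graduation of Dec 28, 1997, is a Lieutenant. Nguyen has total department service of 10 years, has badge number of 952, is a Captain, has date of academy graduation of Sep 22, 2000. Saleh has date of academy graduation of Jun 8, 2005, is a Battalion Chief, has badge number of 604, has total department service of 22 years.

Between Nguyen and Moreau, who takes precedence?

By rank: Mendoza and Saleh (Battalion Chief); then Moreau and Nguyen (Captain); then Eriksen and Haddad (Lieutenant); then Bianchi (Engineer).
Mendoza and Saleh both have badge number 604, so the next rule applies.
Mendoza and Saleh both have date of academy graduation Jun 8, 2005, so the next rule applies.
Among Mendoza and Saleh, by total department service (lower first) (reversed rule for this group): Mendoza (3 years) before Saleh (22 years).
Moreau and Nguyen both have badge number 952, so the next rule applies.
Moreau and Nguyen both have date of academy graduation Sep 22, 2000, so the next rule applies.
Among Moreau and Nguyen, by total department service (lower first) (reversed rule for this group): Moreau (7 years) before Nguyen (10 years).
Eriksen and Haddad both have badge number 670, so the next rule applies.
Eriksen and Haddad both have date of academy graduation Dec 28, 1997, so the next rule applies.
Among Eriksen and Haddad, by total department service (higher first): Eriksen (21 years) before Haddad (10 years).
So Moreau takes precedence.

Moreau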